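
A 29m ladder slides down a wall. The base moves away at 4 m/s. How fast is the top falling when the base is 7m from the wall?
7√22/33 ≈ 0.9949 m/s

x² + y² = 29²
2x·dx/dt + 2y·dy/dt = 0
dy/dt = -x/y · dx/dt = -7/(6√22) · 4 = -7√22/33 m/s
The top is descending at 7√22/33 ≈ 0.9949 m/s.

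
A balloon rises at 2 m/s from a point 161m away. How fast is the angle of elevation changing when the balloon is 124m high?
0.007797 rad/s

tan(θ) = y/161
sec²(θ) · dθ/dt = (1/161) · dy/dt
dθ/dt = cos²(θ)/161 · 2 = 161/(161² + 124²) · 2
dθ/dt = 0.007797 rad/s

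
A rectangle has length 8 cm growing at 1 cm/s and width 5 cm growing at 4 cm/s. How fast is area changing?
37 cm²/s

A = lw
dA/dt = w·dl/dt + l·dw/dt = 5·1 + 8·4 = 37 cm²/s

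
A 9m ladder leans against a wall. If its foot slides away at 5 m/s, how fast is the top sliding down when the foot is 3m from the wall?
5√2/4 ≈ 1.768 m/s

x² + y² = 9²
2x·dx/dt + 2y·dy/dt = 0
dy/dt = -x/y · dx/dt = -3/(6√2) · 5 = -5√2/4 m/s
The top is descending at 5√2/4 ≈ 1.768 m/s.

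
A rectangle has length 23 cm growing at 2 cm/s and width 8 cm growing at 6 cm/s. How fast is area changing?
154 cm²/s

A = lw
dA/dt = w·dl/dt + l·dw/dt = 8·2 + 23·6 = 154 cm²/s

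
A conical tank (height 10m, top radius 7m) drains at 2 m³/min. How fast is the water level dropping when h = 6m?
50/(441π) ≈ 0.03609 m/min

r/h = 7/10, so r = (7/10)h
V = (1/3)πr²h = (1/3)π((7/10)h)²h = (49/300)πh³
dV/dh = (49/100)πh²
dh/dt = (dV/dt)/(dV/dh) = -2/((49/100)π·6²) = -50/(441π) m/min
The level is dropping at 50/(441π) ≈ 0.03609 m/min.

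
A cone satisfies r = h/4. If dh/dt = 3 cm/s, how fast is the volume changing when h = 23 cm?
1587π/16 cm³/s

V = (1/3)π(h/4)²h = πh³/48
dV/dt = πh²/16 · 3
At h = 23: dV/dt = 1587π/16 cm³/s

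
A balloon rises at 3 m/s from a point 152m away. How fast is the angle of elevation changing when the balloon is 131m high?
0.011325 rad/s

tan(θ) = y/152
sec²(θ) · dθ/dt = (1/152) · dy/dt
dθ/dt = cos²(θ)/152 · 3 = 152/(152² + 131²) · 3
dθ/dt = 0.011325 rad/s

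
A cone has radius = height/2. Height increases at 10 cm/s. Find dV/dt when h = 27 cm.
3645π/2 cm³/s

V = (1/3)π(h/2)²h = πh³/12
dV/dt = πh²/4 · 10
At h = 27: dV/dt = 3645π/2 cm³/s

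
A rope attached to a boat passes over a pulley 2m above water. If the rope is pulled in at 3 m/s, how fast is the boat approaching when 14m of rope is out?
7√3/4 ≈ 3.031 m/s

rope² = x² + 2²
x = √(14² - 2²) = 8√3
dx/dt = (rope/x) · d(rope)/dt = (14/(8√3)) · (-3) = -7√3/4 m/s
The boat approaches at 7√3/4 ≈ 3.031 m/s.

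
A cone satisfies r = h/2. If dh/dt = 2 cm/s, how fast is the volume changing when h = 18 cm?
162π cm³/s

V = (1/3)π(h/2)²h = πh³/12
dV/dt = πh²/4 · 2
At h = 18: dV/dt = 162π cm³/s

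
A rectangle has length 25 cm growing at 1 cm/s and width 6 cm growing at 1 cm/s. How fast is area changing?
31 cm²/s

A = lw
dA/dt = w·dl/dt + l·dw/dt = 6·1 + 25·1 = 31 cm²/s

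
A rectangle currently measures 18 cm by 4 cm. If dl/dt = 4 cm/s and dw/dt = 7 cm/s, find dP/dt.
22 cm/s

P = 2(l + w)
dP/dt = 2(dl/dt + dw/dt) = 2(4 + 7) = 22 cm/s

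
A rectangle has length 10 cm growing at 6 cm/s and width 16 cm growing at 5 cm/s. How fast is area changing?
146 cm²/s

A = lw
dA/dt = w·dl/dt + l·dw/dt = 16·6 + 10·5 = 146 cm²/s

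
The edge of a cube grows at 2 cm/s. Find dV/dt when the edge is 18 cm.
1944 cm³/s

V = s³
dV/dt = 3s² · ds/dt = 3·18²·2 = 1944 cm³/s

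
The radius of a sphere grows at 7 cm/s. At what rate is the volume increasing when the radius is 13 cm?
4732π cm³/s

V = (4/3)πr³
dV/dt = dV/dr · dr/dt = 4πr² · 7
At r = 13: dV/dt = 4732π cm³/s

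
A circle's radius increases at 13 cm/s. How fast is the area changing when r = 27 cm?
702π cm²/s

A = πr²
dA/dt = 2πr · dr/dt = 2π(27)(13) = 702π cm²/s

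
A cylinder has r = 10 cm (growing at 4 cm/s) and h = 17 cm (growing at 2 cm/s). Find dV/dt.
1560π cm³/s

V = πr²h
dV/dt = 2πrh·dr/dt + πr²·dh/dt
= 2π(10)(17)(4) + π(10)²(2)
= 1560π cm³/s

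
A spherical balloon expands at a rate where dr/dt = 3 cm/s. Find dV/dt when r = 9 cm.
972π cm³/s

V = (4/3)πr³
dV/dt = dV/dr · dr/dt = 4πr² · 3
At r = 9: dV/dt = 972π cm³/s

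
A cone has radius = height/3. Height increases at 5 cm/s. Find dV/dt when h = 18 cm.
180π cm³/s

V = (1/3)π(h/3)²h = πh³/27
dV/dt = πh²/9 · 5
At h = 18: dV/dt = 180π cm³/s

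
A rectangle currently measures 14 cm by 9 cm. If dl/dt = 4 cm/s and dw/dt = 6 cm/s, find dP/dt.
20 cm/s

P = 2(l + w)
dP/dt = 2(dl/dt + dw/dt) = 2(4 + 6) = 20 cm/s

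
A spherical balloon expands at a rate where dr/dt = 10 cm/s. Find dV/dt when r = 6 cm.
1440π cm³/s

V = (4/3)πr³
dV/dt = dV/dr · dr/dt = 4πr² · 10
At r = 6: dV/dt = 1440π cm³/s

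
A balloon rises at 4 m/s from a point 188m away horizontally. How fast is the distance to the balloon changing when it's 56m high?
56√2405/2405 ≈ 1.142 m/s

z² = 188² + y²
z = √(188² + 56²) = 4√2405
dz/dt = y/z · dy/dt = 56/(4√2405) · 4 = 56√2405/2405 ≈ 1.142 m/s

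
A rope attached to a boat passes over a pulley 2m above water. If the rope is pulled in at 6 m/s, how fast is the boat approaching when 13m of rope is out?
26√165/55 ≈ 6.072 m/s

rope² = x² + 2²
x = √(13² - 2²) = √165
dx/dt = (rope/x) · d(rope)/dt = (13/√165) · (-6) = -26√165/55 m/s
The boat approaches at 26√165/55 ≈ 6.072 m/s.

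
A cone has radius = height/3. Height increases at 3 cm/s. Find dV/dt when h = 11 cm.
121π/3 cm³/s

V = (1/3)π(h/3)²h = πh³/27
dV/dt = πh²/9 · 3
At h = 11: dV/dt = 121π/3 cm³/s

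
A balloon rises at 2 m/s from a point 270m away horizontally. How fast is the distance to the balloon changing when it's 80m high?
16√793/793 ≈ 0.5682 m/s

z² = 270² + y²
z = √(270² + 80²) = 10√793
dz/dt = y/z · dy/dt = 80/(10√793) · 2 = 16√793/793 ≈ 0.5682 m/s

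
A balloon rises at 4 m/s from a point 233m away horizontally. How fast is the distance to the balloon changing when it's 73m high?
146√59618/29809 ≈ 1.196 m/s

z² = 233² + y²
z = √(233² + 73²) = √59618
dz/dt = y/z · dy/dt = 73/√59618 · 4 = 146√59618/29809 ≈ 1.196 m/s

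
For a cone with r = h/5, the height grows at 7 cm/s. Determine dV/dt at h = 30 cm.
252π cm³/s

V = (1/3)π(h/5)²h = πh³/75
dV/dt = πh²/25 · 7
At h = 30: dV/dt = 252π cm³/s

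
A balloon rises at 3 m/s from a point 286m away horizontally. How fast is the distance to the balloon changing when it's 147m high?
441√103405/103405 ≈ 1.371 m/s

z² = 286² + y²
z = √(286² + 147²) = √103405
dz/dt = y/z · dy/dt = 147/√103405 · 3 = 441√103405/103405 ≈ 1.371 m/s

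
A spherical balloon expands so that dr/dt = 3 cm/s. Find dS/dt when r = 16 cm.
384π cm²/s

S = 4πr²
dS/dt = dS/dr · dr/dt = 8πr · 3
At r = 16: dS/dt = 384π cm²/s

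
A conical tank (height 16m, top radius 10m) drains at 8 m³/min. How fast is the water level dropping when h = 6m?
128/(225π) ≈ 0.1811 m/min

r/h = 10/16, so r = (5/8)h
V = (1/3)πr²h = (1/3)π((5/8)h)²h = (25/192)πh³
dV/dh = (25/64)πh²
dh/dt = (dV/dt)/(dV/dh) = -8/((25/64)π·6²) = -128/(225π) m/min
The level is dropping at 128/(225π) ≈ 0.1811 m/min.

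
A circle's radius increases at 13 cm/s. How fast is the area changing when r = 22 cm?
572π cm²/s

A = πr²
dA/dt = 2πr · dr/dt = 2π(22)(13) = 572π cm²/s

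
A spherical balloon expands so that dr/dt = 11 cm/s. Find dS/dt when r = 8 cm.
704π cm²/s

S = 4πr²
dS/dt = dS/dr · dr/dt = 8πr · 11
At r = 8: dS/dt = 704π cm²/s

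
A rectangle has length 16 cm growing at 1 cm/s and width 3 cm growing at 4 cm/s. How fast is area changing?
67 cm²/s

A = lw
dA/dt = w·dl/dt + l·dw/dt = 3·1 + 16·4 = 67 cm²/s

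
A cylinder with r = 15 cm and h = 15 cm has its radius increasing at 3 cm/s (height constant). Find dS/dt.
270π cm²/s

S = 2πrh + 2πr² (lateral + bases)
dS/dt = (2πh + 4πr)·dr/dt = (2π·15 + 4π·15)·3
= 270π cm²/s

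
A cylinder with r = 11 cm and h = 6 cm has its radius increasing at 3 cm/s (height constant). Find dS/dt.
168π cm²/s

S = 2πrh + 2πr² (lateral + bases)
dS/dt = (2πh + 4πr)·dr/dt = (2π·6 + 4π·11)·3
= 168π cm²/s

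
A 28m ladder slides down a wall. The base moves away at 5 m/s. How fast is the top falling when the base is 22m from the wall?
11√3/3 ≈ 6.351 m/s

x² + y² = 28²
2x·dx/dt + 2y·dy/dt = 0
dy/dt = -x/y · dx/dt = -22/(10√3) · 5 = -11√3/3 m/s
The top is descending at 11√3/3 ≈ 6.351 m/s.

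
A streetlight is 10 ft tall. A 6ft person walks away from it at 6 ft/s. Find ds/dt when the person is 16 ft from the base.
9 ft/s

By similar triangles: 10/(x+s) = 6/s
Solving: s = 6x/4
ds/dt = 6/4 · dx/dt = 3/2 · 6 = 9 ft/s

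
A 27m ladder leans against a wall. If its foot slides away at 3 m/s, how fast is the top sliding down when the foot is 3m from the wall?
3√5/20 ≈ 0.3354 m/s

x² + y² = 27²
2x·dx/dt + 2y·dy/dt = 0
dy/dt = -x/y · dx/dt = -3/(12√5) · 3 = -3√5/20 m/s
The top is descending at 3√5/20 ≈ 0.3354 m/s.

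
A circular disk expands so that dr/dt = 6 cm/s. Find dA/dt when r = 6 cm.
72π cm²/s

A = πr²
dA/dt = 2πr · dr/dt = 2π(6)(6) = 72π cm²/s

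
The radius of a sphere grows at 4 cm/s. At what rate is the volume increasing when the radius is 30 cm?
14400π cm³/s

V = (4/3)πr³
dV/dt = dV/dr · dr/dt = 4πr² · 4
At r = 30: dV/dt = 14400π cm³/s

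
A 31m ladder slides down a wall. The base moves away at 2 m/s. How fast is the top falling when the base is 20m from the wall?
40√561/561 ≈ 1.689 m/s

x² + y² = 31²
2x·dx/dt + 2y·dy/dt = 0
dy/dt = -x/y · dx/dt = -20/√561 · 2 = -40√561/561 m/s
The top is descending at 40√561/561 ≈ 1.689 m/s.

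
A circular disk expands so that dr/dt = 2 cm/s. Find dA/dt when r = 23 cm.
92π cm²/s

A = πr²
dA/dt = 2πr · dr/dt = 2π(23)(2) = 92π cm²/s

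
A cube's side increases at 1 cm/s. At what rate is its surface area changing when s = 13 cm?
156 cm²/s

A = 6s²
dA/dt = 12s · ds/dt = 12·13·1 = 156 cm²/s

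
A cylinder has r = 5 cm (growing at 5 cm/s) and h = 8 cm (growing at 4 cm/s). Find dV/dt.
500π cm³/s

V = πr²h
dV/dt = 2πrh·dr/dt + πr²·dh/dt
= 2π(5)(8)(5) + π(5)²(4)
= 500π cm³/s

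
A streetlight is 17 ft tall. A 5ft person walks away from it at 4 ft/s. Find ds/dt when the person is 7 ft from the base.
5/3 ft/s

By similar triangles: 17/(x+s) = 5/s
Solving: s = 5x/12
ds/dt = 5/12 · dx/dt = 5/12 · 4 = 5/3 ft/s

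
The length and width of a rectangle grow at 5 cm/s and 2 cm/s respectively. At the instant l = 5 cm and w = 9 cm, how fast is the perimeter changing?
14 cm/s

P = 2(l + w)
dP/dt = 2(dl/dt + dw/dt) = 2(5 + 2) = 14 cm/s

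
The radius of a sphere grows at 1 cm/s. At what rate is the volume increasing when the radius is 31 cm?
3844π cm³/s

V = (4/3)πr³
dV/dt = dV/dr · dr/dt = 4πr² · 1
At r = 31: dV/dt = 3844π cm³/s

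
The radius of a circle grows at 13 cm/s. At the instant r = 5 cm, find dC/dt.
26π cm/s

C = 2πr
dC/dt = 2π · dr/dt = 2π · 13 = 26π cm/s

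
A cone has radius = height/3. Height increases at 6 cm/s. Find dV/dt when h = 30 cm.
600π cm³/s

V = (1/3)π(h/3)²h = πh³/27
dV/dt = πh²/9 · 6
At h = 30: dV/dt = 600π cm³/s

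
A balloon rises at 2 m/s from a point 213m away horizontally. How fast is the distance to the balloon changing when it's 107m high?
107√56818/28409 ≈ 0.8978 m/s

z² = 213² + y²
z = √(213² + 107²) = √56818
dz/dt = y/z · dy/dt = 107/√56818 · 2 = 107√56818/28409 ≈ 0.8978 m/s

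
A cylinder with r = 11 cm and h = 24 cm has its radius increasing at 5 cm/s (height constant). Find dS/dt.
460π cm²/s

S = 2πrh + 2πr² (lateral + bases)
dS/dt = (2πh + 4πr)·dr/dt = (2π·24 + 4π·11)·5
= 460π cm²/s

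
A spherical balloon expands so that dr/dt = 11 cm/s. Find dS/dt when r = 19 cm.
1672π cm²/s

S = 4πr²
dS/dt = dS/dr · dr/dt = 8πr · 11
At r = 19: dS/dt = 1672π cm²/s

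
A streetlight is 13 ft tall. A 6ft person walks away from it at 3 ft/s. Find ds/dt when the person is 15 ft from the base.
18/7 ft/s

By similar triangles: 13/(x+s) = 6/s
Solving: s = 6x/7
ds/dt = 6/7 · dx/dt = 6/7 · 3 = 18/7 ft/s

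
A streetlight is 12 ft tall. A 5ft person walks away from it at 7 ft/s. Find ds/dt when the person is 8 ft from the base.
5 ft/s

By similar triangles: 12/(x+s) = 5/s
Solving: s = 5x/7
ds/dt = 5/7 · dx/dt = 5/7 · 7 = 5 ft/s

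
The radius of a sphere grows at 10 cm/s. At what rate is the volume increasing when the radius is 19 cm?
14440π cm³/s

V = (4/3)πr³
dV/dt = dV/dr · dr/dt = 4πr² · 10
At r = 19: dV/dt = 14440π cm³/s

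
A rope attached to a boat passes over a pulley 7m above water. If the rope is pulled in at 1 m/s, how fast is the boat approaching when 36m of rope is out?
36√1247/1247 ≈ 1.019 m/s

rope² = x² + 7²
x = √(36² - 7²) = √1247
dx/dt = (rope/x) · d(rope)/dt = (36/√1247) · (-1) = -36√1247/1247 m/s
The boat approaches at 36√1247/1247 ≈ 1.019 m/s.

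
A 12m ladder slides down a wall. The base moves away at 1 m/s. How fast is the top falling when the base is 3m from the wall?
√15/15 ≈ 0.2582 m/s

x² + y² = 12²
2x·dx/dt + 2y·dy/dt = 0
dy/dt = -x/y · dx/dt = -3/(3√15) · 1 = -√15/15 m/s
The top is descending at √15/15 ≈ 0.2582 m/s.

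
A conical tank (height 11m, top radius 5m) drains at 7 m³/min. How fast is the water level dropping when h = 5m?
847/(625π) ≈ 0.4314 m/min

r/h = 5/11, so r = (5/11)h
V = (1/3)πr²h = (1/3)π((5/11)h)²h = (25/363)πh³
dV/dh = (25/121)πh²
dh/dt = (dV/dt)/(dV/dh) = -7/((25/121)π·5²) = -847/(625π) m/min
The level is dropping at 847/(625π) ≈ 0.4314 m/min.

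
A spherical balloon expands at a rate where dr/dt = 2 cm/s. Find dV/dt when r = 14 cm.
1568π cm³/s

V = (4/3)πr³
dV/dt = dV/dr · dr/dt = 4πr² · 2
At r = 14: dV/dt = 1568π cm³/s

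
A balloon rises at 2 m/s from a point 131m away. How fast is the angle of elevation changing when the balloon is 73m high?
0.01165 rad/s

tan(θ) = y/131
sec²(θ) · dθ/dt = (1/131) · dy/dt
dθ/dt = cos²(θ)/131 · 2 = 131/(131² + 73²) · 2
dθ/dt = 0.01165 rad/s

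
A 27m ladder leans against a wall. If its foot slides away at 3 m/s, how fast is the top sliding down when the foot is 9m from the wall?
3√2/4 ≈ 1.061 m/s

x² + y² = 27²
2x·dx/dt + 2y·dy/dt = 0
dy/dt = -x/y · dx/dt = -9/(18√2) · 3 = -3√2/4 m/s
The top is descending at 3√2/4 ≈ 1.061 m/s.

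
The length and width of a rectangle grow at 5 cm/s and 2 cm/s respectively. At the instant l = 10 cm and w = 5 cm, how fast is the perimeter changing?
14 cm/s

P = 2(l + w)
dP/dt = 2(dl/dt + dw/dt) = 2(5 + 2) = 14 cm/s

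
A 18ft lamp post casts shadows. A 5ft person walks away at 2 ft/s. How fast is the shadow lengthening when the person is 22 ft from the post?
10/13 ft/s

By similar triangles: 18/(x+s) = 5/s
Solving: s = 5x/13
ds/dt = 5/13 · dx/dt = 5/13 · 2 = 10/13 ft/s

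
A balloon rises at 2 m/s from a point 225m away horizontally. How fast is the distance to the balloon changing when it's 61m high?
61√54346/27173 ≈ 0.5233 m/s

z² = 225² + y²
z = √(225² + 61²) = √54346
dz/dt = y/z · dy/dt = 61/√54346 · 2 = 61√54346/27173 ≈ 0.5233 m/s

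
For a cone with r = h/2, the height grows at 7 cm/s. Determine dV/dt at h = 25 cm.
4375π/4 cm³/s

V = (1/3)π(h/2)²h = πh³/12
dV/dt = πh²/4 · 7
At h = 25: dV/dt = 4375π/4 cm³/s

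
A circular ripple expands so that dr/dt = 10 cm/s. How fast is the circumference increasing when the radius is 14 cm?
20π cm/s

C = 2πr
dC/dt = 2π · dr/dt = 2π · 10 = 20π cm/s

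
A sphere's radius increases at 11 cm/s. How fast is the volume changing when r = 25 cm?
27500π cm³/s

V = (4/3)πr³
dV/dt = dV/dr · dr/dt = 4πr² · 11
At r = 25: dV/dt = 27500π cm³/s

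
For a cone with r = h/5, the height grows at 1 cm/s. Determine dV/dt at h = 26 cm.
676π/25 cm³/s

V = (1/3)π(h/5)²h = πh³/75
dV/dt = πh²/25 · 1
At h = 26: dV/dt = 676π/25 cm³/s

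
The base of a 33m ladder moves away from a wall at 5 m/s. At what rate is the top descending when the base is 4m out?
20√1073/1073 ≈ 0.6106 m/s

x² + y² = 33²
2x·dx/dt + 2y·dy/dt = 0
dy/dt = -x/y · dx/dt = -4/√1073 · 5 = -20√1073/1073 m/s
The top is descending at 20√1073/1073 ≈ 0.6106 m/s.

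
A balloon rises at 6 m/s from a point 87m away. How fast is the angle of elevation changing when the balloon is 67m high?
0.043291 rad/s

tan(θ) = y/87
sec²(θ) · dθ/dt = (1/87) · dy/dt
dθ/dt = cos²(θ)/87 · 6 = 87/(87² + 67²) · 6
dθ/dt = 0.043291 rad/s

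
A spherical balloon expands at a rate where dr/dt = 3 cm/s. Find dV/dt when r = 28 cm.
9408π cm³/s

V = (4/3)πr³
dV/dt = dV/dr · dr/dt = 4πr² · 3
At r = 28: dV/dt = 9408π cm³/s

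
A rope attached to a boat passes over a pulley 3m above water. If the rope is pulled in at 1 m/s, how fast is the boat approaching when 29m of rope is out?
29√13/104 ≈ 1.005 m/s

rope² = x² + 3²
x = √(29² - 3²) = 8√13
dx/dt = (rope/x) · d(rope)/dt = (29/(8√13)) · (-1) = -29√13/104 m/s
The boat approaches at 29√13/104 ≈ 1.005 m/s.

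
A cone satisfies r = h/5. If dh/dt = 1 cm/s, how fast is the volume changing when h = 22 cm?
484π/25 cm³/s

V = (1/3)π(h/5)²h = πh³/75
dV/dt = πh²/25 · 1
At h = 22: dV/dt = 484π/25 cm³/s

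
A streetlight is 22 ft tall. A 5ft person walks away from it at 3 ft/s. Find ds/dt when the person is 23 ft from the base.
15/17 ft/s

By similar triangles: 22/(x+s) = 5/s
Solving: s = 5x/17
ds/dt = 5/17 · dx/dt = 5/17 · 3 = 15/17 ft/s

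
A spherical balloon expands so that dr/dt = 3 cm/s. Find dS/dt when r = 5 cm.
120π cm²/s

S = 4πr²
dS/dt = dS/dr · dr/dt = 8πr · 3
At r = 5: dS/dt = 120π cm²/s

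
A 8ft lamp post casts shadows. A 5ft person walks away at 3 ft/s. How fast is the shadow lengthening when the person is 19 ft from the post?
5 ft/s

By similar triangles: 8/(x+s) = 5/s
Solving: s = 5x/3
ds/dt = 5/3 · dx/dt = 5/3 · 3 = 5 ft/s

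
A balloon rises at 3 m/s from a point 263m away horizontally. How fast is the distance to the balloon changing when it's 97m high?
291√78578/78578 ≈ 1.038 m/s

z² = 263² + y²
z = √(263² + 97²) = √78578
dz/dt = y/z · dy/dt = 97/√78578 · 3 = 291√78578/78578 ≈ 1.038 m/s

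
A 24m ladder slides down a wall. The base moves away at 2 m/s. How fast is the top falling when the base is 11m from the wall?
22√455/455 ≈ 1.031 m/s

x² + y² = 24²
2x·dx/dt + 2y·dy/dt = 0
dy/dt = -x/y · dx/dt = -11/√455 · 2 = -22√455/455 m/s
The top is descending at 22√455/455 ≈ 1.031 m/s.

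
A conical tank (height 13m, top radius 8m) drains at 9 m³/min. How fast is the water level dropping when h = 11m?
1521/(7744π) ≈ 0.06252 m/min

r/h = 8/13, so r = (8/13)h
V = (1/3)πr²h = (1/3)π((8/13)h)²h = (64/507)πh³
dV/dh = (64/169)πh²
dh/dt = (dV/dt)/(dV/dh) = -9/((64/169)π·11²) = -1521/(7744π) m/min
The level is dropping at 1521/(7744π) ≈ 0.06252 m/min.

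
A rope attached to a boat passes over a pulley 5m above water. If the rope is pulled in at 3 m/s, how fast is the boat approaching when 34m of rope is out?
34√1131/377 ≈ 3.033 m/s

rope² = x² + 5²
x = √(34² - 5²) = √1131
dx/dt = (rope/x) · d(rope)/dt = (34/√1131) · (-3) = -34√1131/377 m/s
The boat approaches at 34√1131/377 ≈ 3.033 m/s.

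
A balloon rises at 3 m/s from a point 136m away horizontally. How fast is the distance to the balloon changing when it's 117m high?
351√32185/32185 ≈ 1.957 m/s

z² = 136² + y²
z = √(136² + 117²) = √32185
dz/dt = y/z · dy/dt = 117/√32185 · 3 = 351√32185/32185 ≈ 1.957 m/s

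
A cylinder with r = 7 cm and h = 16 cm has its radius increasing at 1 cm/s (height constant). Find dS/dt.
60π cm²/s

S = 2πrh + 2πr² (lateral + bases)
dS/dt = (2πh + 4πr)·dr/dt = (2π·16 + 4π·7)·1
= 60π cm²/s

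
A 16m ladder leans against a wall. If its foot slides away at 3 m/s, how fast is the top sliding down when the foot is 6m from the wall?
9√55/55 ≈ 1.214 m/s

x² + y² = 16²
2x·dx/dt + 2y·dy/dt = 0
dy/dt = -x/y · dx/dt = -6/(2√55) · 3 = -9√55/55 m/s
The top is descending at 9√55/55 ≈ 1.214 m/s.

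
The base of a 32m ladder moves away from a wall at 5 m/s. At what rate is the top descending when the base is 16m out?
5√3/3 ≈ 2.887 m/s

x² + y² = 32²
2x·dx/dt + 2y·dy/dt = 0
dy/dt = -x/y · dx/dt = -16/(16√3) · 5 = -5√3/3 m/s
The top is descending at 5√3/3 ≈ 2.887 m/s.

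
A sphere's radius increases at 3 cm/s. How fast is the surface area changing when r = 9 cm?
216π cm²/s

S = 4πr²
dS/dt = dS/dr · dr/dt = 8πr · 3
At r = 9: dS/dt = 216π cm²/s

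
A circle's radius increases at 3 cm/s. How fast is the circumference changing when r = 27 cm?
6π cm/s

C = 2πr
dC/dt = 2π · dr/dt = 2π · 3 = 6π cm/s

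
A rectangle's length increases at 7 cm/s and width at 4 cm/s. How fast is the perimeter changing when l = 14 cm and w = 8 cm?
22 cm/s

P = 2(l + w)
dP/dt = 2(dl/dt + dw/dt) = 2(7 + 4) = 22 cm/s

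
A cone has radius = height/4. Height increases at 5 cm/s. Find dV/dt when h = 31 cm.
4805π/16 cm³/s

V = (1/3)π(h/4)²h = πh³/48
dV/dt = πh²/16 · 5
At h = 31: dV/dt = 4805π/16 cm³/s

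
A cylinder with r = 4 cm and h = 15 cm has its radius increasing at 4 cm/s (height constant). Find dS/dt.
184π cm²/s

S = 2πrh + 2πr² (lateral + bases)
dS/dt = (2πh + 4πr)·dr/dt = (2π·15 + 4π·4)·4
= 184π cm²/s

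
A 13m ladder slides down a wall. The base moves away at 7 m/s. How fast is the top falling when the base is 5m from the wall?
35/12 ≈ 2.917 m/s

x² + y² = 13²
2x·dx/dt + 2y·dy/dt = 0
dy/dt = -x/y · dx/dt = -5/12 · 7 = -35/12 m/s
The top is descending at 35/12 ≈ 2.917 m/s.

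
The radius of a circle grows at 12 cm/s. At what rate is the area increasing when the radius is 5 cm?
120π cm²/s

A = πr²
dA/dt = 2πr · dr/dt = 2π(5)(12) = 120π cm²/s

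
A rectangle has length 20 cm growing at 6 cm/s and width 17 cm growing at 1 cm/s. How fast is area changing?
122 cm²/s

A = lw
dA/dt = w·dl/dt + l·dw/dt = 17·6 + 20·1 = 122 cm²/s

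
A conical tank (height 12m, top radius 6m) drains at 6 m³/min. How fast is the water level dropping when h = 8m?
3/(8π) ≈ 0.1194 m/min

r/h = 6/12, so r = (1/2)h
V = (1/3)πr²h = (1/3)π((1/2)h)²h = (1/12)πh³
dV/dh = (1/4)πh²
dh/dt = (dV/dt)/(dV/dh) = -6/((1/4)π·8²) = -3/(8π) m/min
The level is dropping at 3/(8π) ≈ 0.1194 m/min.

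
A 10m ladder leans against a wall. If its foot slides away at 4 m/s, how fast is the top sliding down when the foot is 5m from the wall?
4√3/3 ≈ 2.309 m/s

x² + y² = 10²
2x·dx/dt + 2y·dy/dt = 0
dy/dt = -x/y · dx/dt = -5/(5√3) · 4 = -4√3/3 m/s
The top is descending at 4√3/3 ≈ 2.309 m/s.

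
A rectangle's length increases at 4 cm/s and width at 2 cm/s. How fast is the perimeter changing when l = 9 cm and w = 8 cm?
12 cm/s

P = 2(l + w)
dP/dt = 2(dl/dt + dw/dt) = 2(4 + 2) = 12 cm/s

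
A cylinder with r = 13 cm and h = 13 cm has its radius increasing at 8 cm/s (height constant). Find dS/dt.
624π cm²/s

S = 2πrh + 2πr² (lateral + bases)
dS/dt = (2πh + 4πr)·dr/dt = (2π·13 + 4π·13)·8
= 624π cm²/s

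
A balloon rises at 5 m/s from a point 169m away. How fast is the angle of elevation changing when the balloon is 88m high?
0.023275 rad/s

tan(θ) = y/169
sec²(θ) · dθ/dt = (1/169) · dy/dt
dθ/dt = cos²(θ)/169 · 5 = 169/(169² + 88²) · 5
dθ/dt = 0.023275 rad/s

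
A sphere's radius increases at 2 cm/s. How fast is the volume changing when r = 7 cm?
392π cm³/s

V = (4/3)πr³
dV/dt = dV/dr · dr/dt = 4πr² · 2
At r = 7: dV/dt = 392π cm³/s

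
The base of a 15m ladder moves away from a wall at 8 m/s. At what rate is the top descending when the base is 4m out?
32√209/209 ≈ 2.213 m/s

x² + y² = 15²
2x·dx/dt + 2y·dy/dt = 0
dy/dt = -x/y · dx/dt = -4/√209 · 8 = -32√209/209 m/s
The top is descending at 32√209/209 ≈ 2.213 m/s.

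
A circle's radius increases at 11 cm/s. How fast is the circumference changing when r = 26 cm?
22π cm/s

C = 2πr
dC/dt = 2π · dr/dt = 2π · 11 = 22π cm/s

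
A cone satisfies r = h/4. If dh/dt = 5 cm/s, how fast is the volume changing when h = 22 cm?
605π/4 cm³/s

V = (1/3)π(h/4)²h = πh³/48
dV/dt = πh²/16 · 5
At h = 22: dV/dt = 605π/4 cm³/s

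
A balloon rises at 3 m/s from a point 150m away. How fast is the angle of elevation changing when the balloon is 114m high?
0.012677 rad/s

tan(θ) = y/150
sec²(θ) · dθ/dt = (1/150) · dy/dt
dθ/dt = cos²(θ)/150 · 3 = 150/(150² + 114²) · 3
dθ/dt = 0.012677 rad/s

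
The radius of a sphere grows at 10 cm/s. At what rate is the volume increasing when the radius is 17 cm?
11560π cm³/s

V = (4/3)πr³
dV/dt = dV/dr · dr/dt = 4πr² · 10
At r = 17: dV/dt = 11560π cm³/s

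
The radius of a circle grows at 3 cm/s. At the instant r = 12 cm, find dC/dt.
6π cm/s

C = 2πr
dC/dt = 2π · dr/dt = 2π · 3 = 6π cm/s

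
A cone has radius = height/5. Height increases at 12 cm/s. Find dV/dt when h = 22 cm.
5808π/25 cm³/s

V = (1/3)π(h/5)²h = πh³/75
dV/dt = πh²/25 · 12
At h = 22: dV/dt = 5808π/25 cm³/s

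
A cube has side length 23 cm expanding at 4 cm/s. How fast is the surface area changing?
1104 cm²/s

A = 6s²
dA/dt = 12s · ds/dt = 12·23·4 = 1104 cm²/s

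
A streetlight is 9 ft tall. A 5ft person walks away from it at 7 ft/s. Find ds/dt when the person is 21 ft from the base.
35/4 ft/s

By similar triangles: 9/(x+s) = 5/s
Solving: s = 5x/4
ds/dt = 5/4 · dx/dt = 5/4 · 7 = 35/4 ft/s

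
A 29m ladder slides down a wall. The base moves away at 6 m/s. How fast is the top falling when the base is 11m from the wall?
11√5/10 ≈ 2.46 m/s

x² + y² = 29²
2x·dx/dt + 2y·dy/dt = 0
dy/dt = -x/y · dx/dt = -11/(12√5) · 6 = -11√5/10 m/s
The top is descending at 11√5/10 ≈ 2.46 m/s.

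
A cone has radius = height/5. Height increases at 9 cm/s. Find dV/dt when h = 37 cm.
12321π/25 cm³/s

V = (1/3)π(h/5)²h = πh³/75
dV/dt = πh²/25 · 9
At h = 37: dV/dt = 12321π/25 cm³/s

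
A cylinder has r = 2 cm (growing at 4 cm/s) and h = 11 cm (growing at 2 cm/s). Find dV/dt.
184π cm³/s

V = πr²h
dV/dt = 2πrh·dr/dt + πr²·dh/dt
= 2π(2)(11)(4) + π(2)²(2)
= 184π cm³/s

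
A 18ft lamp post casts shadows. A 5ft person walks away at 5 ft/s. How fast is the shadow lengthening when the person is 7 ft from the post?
25/13 ft/s

By similar triangles: 18/(x+s) = 5/s
Solving: s = 5x/13
ds/dt = 5/13 · dx/dt = 5/13 · 5 = 25/13 ft/s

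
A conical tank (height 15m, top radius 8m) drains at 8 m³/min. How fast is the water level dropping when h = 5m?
9/(8π) ≈ 0.3581 m/min

r/h = 8/15, so r = (8/15)h
V = (1/3)πr²h = (1/3)π((8/15)h)²h = (64/675)πh³
dV/dh = (64/225)πh²
dh/dt = (dV/dt)/(dV/dh) = -8/((64/225)π·5²) = -9/(8π) m/min
The level is dropping at 9/(8π) ≈ 0.3581 m/min.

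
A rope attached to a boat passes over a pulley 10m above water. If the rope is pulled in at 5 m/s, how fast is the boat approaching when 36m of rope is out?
90√299/299 ≈ 5.205 m/s

rope² = x² + 10²
x = √(36² - 10²) = 2√299
dx/dt = (rope/x) · d(rope)/dt = (36/(2√299)) · (-5) = -90√299/299 m/s
The boat approaches at 90√299/299 ≈ 5.205 m/s.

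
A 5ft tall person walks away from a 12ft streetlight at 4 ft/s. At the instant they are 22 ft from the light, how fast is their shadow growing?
20/7 ft/s

By similar triangles: 12/(x+s) = 5/s
Solving: s = 5x/7
ds/dt = 5/7 · dx/dt = 5/7 · 4 = 20/7 ft/s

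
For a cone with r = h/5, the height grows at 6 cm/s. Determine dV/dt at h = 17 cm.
1734π/25 cm³/s

V = (1/3)π(h/5)²h = πh³/75
dV/dt = πh²/25 · 6
At h = 17: dV/dt = 1734π/25 cm³/s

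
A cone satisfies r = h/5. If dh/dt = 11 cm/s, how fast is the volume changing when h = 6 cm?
396π/25 cm³/s

V = (1/3)π(h/5)²h = πh³/75
dV/dt = πh²/25 · 11
At h = 6: dV/dt = 396π/25 cm³/s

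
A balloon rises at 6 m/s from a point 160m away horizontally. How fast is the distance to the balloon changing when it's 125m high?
150√1649/1649 ≈ 3.694 m/s

z² = 160² + y²
z = √(160² + 125²) = 5√1649
dz/dt = y/z · dy/dt = 125/(5√1649) · 6 = 150√1649/1649 ≈ 3.694 m/s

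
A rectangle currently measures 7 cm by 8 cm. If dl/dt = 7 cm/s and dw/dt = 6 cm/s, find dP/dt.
26 cm/s

P = 2(l + w)
dP/dt = 2(dl/dt + dw/dt) = 2(7 + 6) = 26 cm/s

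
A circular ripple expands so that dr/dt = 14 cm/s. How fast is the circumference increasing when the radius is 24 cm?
28π cm/s

C = 2πr
dC/dt = 2π · dr/dt = 2π · 14 = 28π cm/s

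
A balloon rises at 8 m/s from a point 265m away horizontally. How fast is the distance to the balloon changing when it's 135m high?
108√3538/1769 ≈ 3.631 m/s

z² = 265² + y²
z = √(265² + 135²) = 5√3538
dz/dt = y/z · dy/dt = 135/(5√3538) · 8 = 108√3538/1769 ≈ 3.631 m/s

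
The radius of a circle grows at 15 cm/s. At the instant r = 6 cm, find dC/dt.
30π cm/s

C = 2πr
dC/dt = 2π · dr/dt = 2π · 15 = 30π cm/s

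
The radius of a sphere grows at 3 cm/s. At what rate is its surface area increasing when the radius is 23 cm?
552π cm²/s

S = 4πr²
dS/dt = dS/dr · dr/dt = 8πr · 3
At r = 23: dS/dt = 552π cm²/s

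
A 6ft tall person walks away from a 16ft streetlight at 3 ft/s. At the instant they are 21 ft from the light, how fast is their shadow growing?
9/5 ft/s

By similar triangles: 16/(x+s) = 6/s
Solving: s = 6x/10
ds/dt = 6/10 · dx/dt = 3/5 · 3 = 9/5 ft/s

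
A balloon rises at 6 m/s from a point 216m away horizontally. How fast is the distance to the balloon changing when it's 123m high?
246√6865/6865 ≈ 2.969 m/s

z² = 216² + y²
z = √(216² + 123²) = 3√6865
dz/dt = y/z · dy/dt = 123/(3√6865) · 6 = 246√6865/6865 ≈ 2.969 m/s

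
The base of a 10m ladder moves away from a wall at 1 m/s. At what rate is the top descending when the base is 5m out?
√3/3 ≈ 0.5774 m/s

x² + y² = 10²
2x·dx/dt + 2y·dy/dt = 0
dy/dt = -x/y · dx/dt = -5/(5√3) · 1 = -√3/3 m/s
The top is descending at √3/3 ≈ 0.5774 m/s.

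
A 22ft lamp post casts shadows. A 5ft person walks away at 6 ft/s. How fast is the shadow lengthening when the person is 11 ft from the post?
30/17 ft/s

By similar triangles: 22/(x+s) = 5/s
Solving: s = 5x/17
ds/dt = 5/17 · dx/dt = 5/17 · 6 = 30/17 ft/s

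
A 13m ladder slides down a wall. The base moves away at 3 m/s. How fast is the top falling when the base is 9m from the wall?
27√22/44 ≈ 2.878 m/s

x² + y² = 13²
2x·dx/dt + 2y·dy/dt = 0
dy/dt = -x/y · dx/dt = -9/(2√22) · 3 = -27√22/44 m/s
The top is descending at 27√22/44 ≈ 2.878 m/s.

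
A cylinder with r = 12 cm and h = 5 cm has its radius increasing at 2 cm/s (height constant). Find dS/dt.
116π cm²/s

S = 2πrh + 2πr² (lateral + bases)
dS/dt = (2πh + 4πr)·dr/dt = (2π·5 + 4π·12)·2
= 116π cm²/s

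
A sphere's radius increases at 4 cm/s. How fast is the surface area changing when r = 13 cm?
416π cm²/s

S = 4πr²
dS/dt = dS/dr · dr/dt = 8πr · 4
At r = 13: dS/dt = 416π cm²/s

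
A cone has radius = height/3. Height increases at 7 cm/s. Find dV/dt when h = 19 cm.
2527π/9 cm³/s

V = (1/3)π(h/3)²h = πh³/27
dV/dt = πh²/9 · 7
At h = 19: dV/dt = 2527π/9 cm³/s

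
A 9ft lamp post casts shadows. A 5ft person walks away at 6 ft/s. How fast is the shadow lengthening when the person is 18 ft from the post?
15/2 ft/s

By similar triangles: 9/(x+s) = 5/s
Solving: s = 5x/4
ds/dt = 5/4 · dx/dt = 5/4 · 6 = 15/2 ft/s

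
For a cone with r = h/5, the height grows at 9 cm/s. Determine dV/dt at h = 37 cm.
12321π/25 cm³/s

V = (1/3)π(h/5)²h = πh³/75
dV/dt = πh²/25 · 9
At h = 37: dV/dt = 12321π/25 cm³/s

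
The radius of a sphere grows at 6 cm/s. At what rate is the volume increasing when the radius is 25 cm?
15000π cm³/s

V = (4/3)πr³
dV/dt = dV/dr · dr/dt = 4πr² · 6
At r = 25: dV/dt = 15000π cm³/s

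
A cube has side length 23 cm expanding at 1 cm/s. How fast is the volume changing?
1587 cm³/s

V = s³
dV/dt = 3s² · ds/dt = 3·23²·1 = 1587 cm³/s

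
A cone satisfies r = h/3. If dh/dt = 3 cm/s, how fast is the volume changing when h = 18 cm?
108π cm³/s

V = (1/3)π(h/3)²h = πh³/27
dV/dt = πh²/9 · 3
At h = 18: dV/dt = 108π cm³/s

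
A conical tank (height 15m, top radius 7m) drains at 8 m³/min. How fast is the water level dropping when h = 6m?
50/(49π) ≈ 0.3248 m/min

r/h = 7/15, so r = (7/15)h
V = (1/3)πr²h = (1/3)π((7/15)h)²h = (49/675)πh³
dV/dh = (49/225)πh²
dh/dt = (dV/dt)/(dV/dh) = -8/((49/225)π·6²) = -50/(49π) m/min
The level is dropping at 50/(49π) ≈ 0.3248 m/min.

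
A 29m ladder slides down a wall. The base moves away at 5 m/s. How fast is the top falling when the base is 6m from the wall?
6√805/161 ≈ 1.057 m/s

x² + y² = 29²
2x·dx/dt + 2y·dy/dt = 0
dy/dt = -x/y · dx/dt = -6/√805 · 5 = -6√805/161 m/s
The top is descending at 6√805/161 ≈ 1.057 m/s.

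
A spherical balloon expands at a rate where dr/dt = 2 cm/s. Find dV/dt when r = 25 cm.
5000π cm³/s

V = (4/3)πr³
dV/dt = dV/dr · dr/dt = 4πr² · 2
At r = 25: dV/dt = 5000π cm³/s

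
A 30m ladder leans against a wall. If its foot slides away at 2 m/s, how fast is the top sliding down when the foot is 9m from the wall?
6√91/91 ≈ 0.629 m/s

x² + y² = 30²
2x·dx/dt + 2y·dy/dt = 0
dy/dt = -x/y · dx/dt = -9/(3√91) · 2 = -6√91/91 m/s
The top is descending at 6√91/91 ≈ 0.629 m/s.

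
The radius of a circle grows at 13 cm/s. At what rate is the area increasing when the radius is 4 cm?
104π cm²/s

A = πr²
dA/dt = 2πr · dr/dt = 2π(4)(13) = 104π cm²/s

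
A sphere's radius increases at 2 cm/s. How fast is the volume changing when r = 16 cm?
2048π cm³/s

V = (4/3)πr³
dV/dt = dV/dr · dr/dt = 4πr² · 2
At r = 16: dV/dt = 2048π cm³/s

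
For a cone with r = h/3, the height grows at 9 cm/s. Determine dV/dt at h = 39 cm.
1521π cm³/s

V = (1/3)π(h/3)²h = πh³/27
dV/dt = πh²/9 · 9
At h = 39: dV/dt = 1521π cm³/s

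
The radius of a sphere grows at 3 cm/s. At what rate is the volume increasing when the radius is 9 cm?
972π cm³/s

V = (4/3)πr³
dV/dt = dV/dr · dr/dt = 4πr² · 3
At r = 9: dV/dt = 972π cm³/s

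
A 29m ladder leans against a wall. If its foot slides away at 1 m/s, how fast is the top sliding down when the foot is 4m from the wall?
4√33/165 ≈ 0.1393 m/s

x² + y² = 29²
2x·dx/dt + 2y·dy/dt = 0
dy/dt = -x/y · dx/dt = -4/(5√33) · 1 = -4√33/165 m/s
The top is descending at 4√33/165 ≈ 0.1393 m/s.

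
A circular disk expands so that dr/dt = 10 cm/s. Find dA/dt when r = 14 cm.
280π cm²/s

A = πr²
dA/dt = 2πr · dr/dt = 2π(14)(10) = 280π cm²/s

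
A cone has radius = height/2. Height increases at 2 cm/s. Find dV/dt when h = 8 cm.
32π cm³/s

V = (1/3)π(h/2)²h = πh³/12
dV/dt = πh²/4 · 2
At h = 8: dV/dt = 32π cm³/s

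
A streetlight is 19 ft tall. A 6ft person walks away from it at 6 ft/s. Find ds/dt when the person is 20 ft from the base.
36/13 ft/s

By similar triangles: 19/(x+s) = 6/s
Solving: s = 6x/13
ds/dt = 6/13 · dx/dt = 6/13 · 6 = 36/13 ft/s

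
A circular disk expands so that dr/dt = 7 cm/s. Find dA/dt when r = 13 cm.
182π cm²/s

A = πr²
dA/dt = 2πr · dr/dt = 2π(13)(7) = 182π cm²/s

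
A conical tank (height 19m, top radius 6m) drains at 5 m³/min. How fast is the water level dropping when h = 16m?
1805/(9216π) ≈ 0.06234 m/min

r/h = 6/19, so r = (6/19)h
V = (1/3)πr²h = (1/3)π((6/19)h)²h = (12/361)πh³
dV/dh = (36/361)πh²
dh/dt = (dV/dt)/(dV/dh) = -5/((36/361)π·16²) = -1805/(9216π) m/min
The level is dropping at 1805/(9216π) ≈ 0.06234 m/min.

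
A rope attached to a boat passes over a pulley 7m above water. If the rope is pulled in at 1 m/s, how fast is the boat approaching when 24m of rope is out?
24√527/527 ≈ 1.045 m/s

rope² = x² + 7²
x = √(24² - 7²) = √527
dx/dt = (rope/x) · d(rope)/dt = (24/√527) · (-1) = -24√527/527 m/s
The boat approaches at 24√527/527 ≈ 1.045 m/s.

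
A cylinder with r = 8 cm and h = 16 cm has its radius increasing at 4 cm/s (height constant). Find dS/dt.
256π cm²/s

S = 2πrh + 2πr² (lateral + bases)
dS/dt = (2πh + 4πr)·dr/dt = (2π·16 + 4π·8)·4
= 256π cm²/s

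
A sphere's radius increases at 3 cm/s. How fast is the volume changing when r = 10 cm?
1200π cm³/s

V = (4/3)πr³
dV/dt = dV/dr · dr/dt = 4πr² · 3
At r = 10: dV/dt = 1200π cm³/s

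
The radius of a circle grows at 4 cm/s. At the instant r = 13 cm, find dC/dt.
8π cm/s

C = 2πr
dC/dt = 2π · dr/dt = 2π · 4 = 8π cm/s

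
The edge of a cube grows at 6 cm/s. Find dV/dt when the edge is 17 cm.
5202 cm³/s

V = s³
dV/dt = 3s² · ds/dt = 3·17²·6 = 5202 cm³/s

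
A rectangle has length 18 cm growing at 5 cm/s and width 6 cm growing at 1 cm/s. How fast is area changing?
48 cm²/s

A = lw
dA/dt = w·dl/dt + l·dw/dt = 6·5 + 18·1 = 48 cm²/s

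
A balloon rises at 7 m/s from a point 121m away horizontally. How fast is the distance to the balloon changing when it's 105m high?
735√25666/25666 ≈ 4.588 m/s

z² = 121² + y²
z = √(121² + 105²) = √25666
dz/dt = y/z · dy/dt = 105/√25666 · 7 = 735√25666/25666 ≈ 4.588 m/s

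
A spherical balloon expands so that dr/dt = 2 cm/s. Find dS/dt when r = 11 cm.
176π cm²/s

S = 4πr²
dS/dt = dS/dr · dr/dt = 8πr · 2
At r = 11: dS/dt = 176π cm²/s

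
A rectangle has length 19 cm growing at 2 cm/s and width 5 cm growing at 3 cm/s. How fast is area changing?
67 cm²/s

A = lw
dA/dt = w·dl/dt + l·dw/dt = 5·2 + 19·3 = 67 cm²/s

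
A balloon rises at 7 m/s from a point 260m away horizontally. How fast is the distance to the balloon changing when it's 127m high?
889√83729/83729 ≈ 3.072 m/s

z² = 260² + y²
z = √(260² + 127²) = √83729
dz/dt = y/z · dy/dt = 127/√83729 · 7 = 889√83729/83729 ≈ 3.072 m/s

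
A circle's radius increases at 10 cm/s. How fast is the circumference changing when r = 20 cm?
20π cm/s

C = 2πr
dC/dt = 2π · dr/dt = 2π · 10 = 20π cm/s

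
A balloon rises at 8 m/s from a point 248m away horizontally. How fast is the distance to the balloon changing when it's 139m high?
1112√3233/16165 ≈ 3.911 m/s

z² = 248² + y²
z = √(248² + 139²) = 5√3233
dz/dt = y/z · dy/dt = 139/(5√3233) · 8 = 1112√3233/16165 ≈ 3.911 m/s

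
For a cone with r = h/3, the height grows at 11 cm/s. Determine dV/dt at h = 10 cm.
1100π/9 cm³/s

V = (1/3)π(h/3)²h = πh³/27
dV/dt = πh²/9 · 11
At h = 10: dV/dt = 1100π/9 cm³/s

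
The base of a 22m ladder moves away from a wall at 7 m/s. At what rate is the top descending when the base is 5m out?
35√51/153 ≈ 1.634 m/s

x² + y² = 22²
2x·dx/dt + 2y·dy/dt = 0
dy/dt = -x/y · dx/dt = -5/(3√51) · 7 = -35√51/153 m/s
The top is descending at 35√51/153 ≈ 1.634 m/s.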